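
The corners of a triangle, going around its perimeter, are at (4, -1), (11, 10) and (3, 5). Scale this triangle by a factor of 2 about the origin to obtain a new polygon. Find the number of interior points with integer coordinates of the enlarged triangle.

104

By the shoelace formula, twice the signed area is |(4·10 − 11·(-1)) + (11·5 − 3·10) + (3·(-1) − 4·5)| = 53, so the area is 53/2.
Along each edge there are gcd(|Δx|,|Δy|)+1 lattice points, so counting each shared vertex once the boundary has gcd(7,11) + gcd(8,5) + gcd(1,6) = 1+1+1 = 3.
Scaling by 2 multiplies the area by 2² = 4 (so the new area is 106) and multiplies the boundary lattice-point count by 2, giving 6.
By Pick's theorem, the interior count of the dilated polygon is 106 − 6/2 + 1 = 104.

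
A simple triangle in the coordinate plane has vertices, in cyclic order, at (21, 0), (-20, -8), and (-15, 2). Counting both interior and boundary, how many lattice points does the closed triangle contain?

Using the shoelace formula, 2A = |(21·(-8) − (-20)·0) + ((-20)·2 − (-15)·(-8)) + ((-15)·0 − 21·2)| = 370, so the area is 185.
The number of boundary lattice points is Σ gcd(|Δx|,|Δy|) = gcd(41,8) + gcd(5,10) + gcd(36,2) = 1+5+2 = 8.
Pick's theorem gives I = A − B/2 + 1 = 185 − 8/2 + 1 = 182, so the closed region contains I + B = 182 + 8 = 190 lattice points.

190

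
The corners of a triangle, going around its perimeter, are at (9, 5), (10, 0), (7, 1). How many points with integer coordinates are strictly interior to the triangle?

6

By the shoelace formula, twice the signed area is |[9·0 − 10·5] + [10·1 − 7·0] + [7·5 − 9·1]| = 14, so the area is 7.
Along each edge there are gcd(|Δx|,|Δy|)+1 lattice points, so counting each shared vertex once the boundary has gcd(1,5) + gcd(3,1) + gcd(2,4) = 1+1+2 = 4.
Pick's theorem gives I = A − B/2 + 1 = 7 − 4/2 + 1 = 6.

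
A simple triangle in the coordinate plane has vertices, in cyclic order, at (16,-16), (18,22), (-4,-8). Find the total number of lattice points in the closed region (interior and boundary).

393

Using the shoelace formula, 2A = |(16·22 − 18·(-16)) + (18·(-8) − (-4)·22) + ((-4)·(-16) − 16·(-8))| = 776, so the area is 388.
Summing gcd(|Δx|,|Δy|) over the edges gives the boundary count: gcd(2,38) + gcd(22,30) + gcd(20,8) = 2+2+4 = 8.
Pick's theorem gives I = A − B/2 + 1 = 388 − 8/2 + 1 = 385, so the closed region contains I + B = 385 + 8 = 393 lattice points.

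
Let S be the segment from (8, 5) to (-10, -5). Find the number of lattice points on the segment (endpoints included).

3

The number of lattice points on a segment between lattice points is gcd(|Δx|,|Δy|) + 1 = gcd(18,10) + 1 = 2 + 1 = 3.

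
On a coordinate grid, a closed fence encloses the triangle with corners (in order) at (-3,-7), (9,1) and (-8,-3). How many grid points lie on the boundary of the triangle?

6

Summing gcd(|Δx|,|Δy|) over the edges gives the boundary count: gcd(12,8) + gcd(17,4) + gcd(5,4) = 4+1+1 = 6.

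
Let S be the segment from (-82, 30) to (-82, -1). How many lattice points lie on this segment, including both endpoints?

The number of lattice points on a segment between lattice points is gcd(|Δx|,|Δy|) + 1 = gcd(0,31) + 1 = 31 + 1 = 32.

32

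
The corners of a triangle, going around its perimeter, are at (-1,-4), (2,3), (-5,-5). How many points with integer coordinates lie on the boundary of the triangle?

The number of boundary lattice points is Σ gcd(|Δx|,|Δy|) = gcd(3,7) + gcd(7,8) + gcd(4,1) = 1+1+1 = 3.

3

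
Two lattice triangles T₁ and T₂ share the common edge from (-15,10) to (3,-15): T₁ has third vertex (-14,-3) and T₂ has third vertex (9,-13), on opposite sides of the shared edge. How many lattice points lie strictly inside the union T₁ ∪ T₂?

196

The union is the simple quadrilateral with vertices (-15,10), (-14,-3), (3,-15), (9,-13) in order.
The shoelace formula gives twice the area as |[(-15)·(-3) − (-14)·10] + [(-14)·(-15) − 3·(-3)] + [3·(-13) − 9·(-15)] + [9·10 − (-15)·(-13)]| = 395, so the area is 197.5.
Summing gcd(|Δx|,|Δy|) over the edges gives the boundary count: gcd(1,13) + gcd(17,12) + gcd(6,2) + gcd(24,23) = 1+1+2+1 = 5.
By Pick's theorem I = A − B/2 + 1 = 197.5 − 5/2 + 1 = 196.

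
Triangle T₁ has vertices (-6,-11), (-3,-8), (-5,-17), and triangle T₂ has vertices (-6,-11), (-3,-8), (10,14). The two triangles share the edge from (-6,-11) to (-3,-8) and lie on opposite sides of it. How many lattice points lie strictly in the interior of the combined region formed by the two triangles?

The union is the simple quadrilateral with vertices (-6,-11), (-5,-17), (-3,-8), (10,14) in order.
Using the shoelace formula, 2A = |[(-6)·(-17) − (-5)·(-11)] + [(-5)·(-8) − (-3)·(-17)] + [(-3)·14 − 10·(-8)] + [10·(-11) − (-6)·14]| = 48, so the area is 24.
Along each edge there are gcd(|Δx|,|Δy|)+1 lattice points, so counting each shared vertex once the boundary has gcd(1,6) + gcd(2,9) + gcd(13,22) + gcd(16,25) = 1+1+1+1 = 4.
By Pick's theorem I = A − B/2 + 1 = 24 − 4/2 + 1 = 23.

23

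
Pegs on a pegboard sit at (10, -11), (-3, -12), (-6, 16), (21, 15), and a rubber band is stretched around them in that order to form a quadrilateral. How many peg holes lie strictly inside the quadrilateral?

539

The shoelace formula gives twice the area as |(10·(-12) − (-3)·(-11)) + ((-3)·16 − (-6)·(-12)) + ((-6)·15 − 21·16) + (21·(-11) − 10·15)| = 1080, so the area is 540.
The number of boundary lattice points is Σ gcd(|Δx|,|Δy|) = gcd(13,1) + gcd(3,28) + gcd(27,1) + gcd(11,26) = 1+1+1+1 = 4.
By Pick's theorem A = I + B/2 − 1, so I = 540 − 4/2 + 1 = 539.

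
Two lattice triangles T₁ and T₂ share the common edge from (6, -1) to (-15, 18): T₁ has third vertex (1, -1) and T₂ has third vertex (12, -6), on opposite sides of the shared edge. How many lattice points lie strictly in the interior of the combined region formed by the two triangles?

The union is the simple quadrilateral with vertices (6, -1), (1, -1), (-15, 18), (12, -6) in order.
Using the shoelace formula, 2A = |(6·(-1) − 1·(-1)) + (1·18 − (-15)·(-1)) + ((-15)·(-6) − 12·18) + (12·(-1) − 6·(-6))| = 104, so the area is 52.
Along each edge there are gcd(|Δx|,|Δy|)+1 lattice points, so counting each shared vertex once the boundary has gcd(5,0) + gcd(16,19) + gcd(27,24) + gcd(6,5) = 5+1+3+1 = 10.
By Pick's theorem I = A − B/2 + 1 = 52 − 10/2 + 1 = 48.

48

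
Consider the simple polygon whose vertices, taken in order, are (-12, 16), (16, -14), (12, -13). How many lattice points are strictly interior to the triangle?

The shoelace formula gives twice the area as |[(-12)·(-14) − 16·16] + [16·(-13) − 12·(-14)] + [12·16 − (-12)·(-13)]| = 92, so the area is 46.
Along each edge there are gcd(|Δx|,|Δy|)+1 lattice points, so counting each shared vertex once the boundary has gcd(28,30) + gcd(4,1) + gcd(24,29) = 2+1+1 = 4.
By Pick's theorem A = I + B/2 − 1, so I = 46 − 4/2 + 1 = 45.

45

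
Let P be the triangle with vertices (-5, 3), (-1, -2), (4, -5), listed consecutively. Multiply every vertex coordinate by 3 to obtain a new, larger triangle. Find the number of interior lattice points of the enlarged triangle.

55

By the shoelace formula, twice the signed area is |((-5)·(-2) − (-1)·3) + ((-1)·(-5) − 4·(-2)) + (4·3 − (-5)·(-5))| = 13, so the area is 13/2.
Summing gcd(|Δx|,|Δy|) over the edges gives the boundary count: gcd(4,5) + gcd(5,3) + gcd(9,8) = 1+1+1 = 3.
Scaling by 3 multiplies the area by 3² = 9 (so the new area is 117/2) and multiplies the boundary lattice-point count by 3, giving 9.
By Pick's theorem, the interior count of the dilated polygon is 117/2 − 9/2 + 1 = 55.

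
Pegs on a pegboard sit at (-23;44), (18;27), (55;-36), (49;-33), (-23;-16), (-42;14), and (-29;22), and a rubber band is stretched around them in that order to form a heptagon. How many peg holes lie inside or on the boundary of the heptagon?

By the shoelace formula, twice the signed area is |((-23)·27 − 18·44) + (18·(-36) − 55·27) + (55·(-33) − 49·(-36)) + (49·(-16) − (-23)·(-33)) + ((-23)·14 − (-42)·(-16)) + ((-42)·22 − (-29)·14) + ((-29)·44 − (-23)·22)| = 7422, so the area is 3711.
Along each edge there are gcd(|Δx|,|Δy|)+1 lattice points, so counting each shared vertex once the boundary has gcd(41,17) + gcd(37,63) + gcd(6,3) + gcd(72,17) + gcd(19,30) + gcd(13,8) + gcd(6,22) = 1+1+3+1+1+1+2 = 10.
Pick's theorem gives I = A − B/2 + 1 = 3711 − 10/2 + 1 = 3707, so the closed region contains I + B = 3707 + 10 = 3717 lattice points.

3717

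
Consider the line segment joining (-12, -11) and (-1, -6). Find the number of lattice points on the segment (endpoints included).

2

The number of lattice points on a segment between lattice points is gcd(|Δx|,|Δy|) + 1 = gcd(11,5) + 1 = 1 + 1 = 2.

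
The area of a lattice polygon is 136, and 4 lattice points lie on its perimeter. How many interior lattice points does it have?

135

From Pick's theorem, I = A − B/2 + 1 = 136 − 4/2 + 1 = 135.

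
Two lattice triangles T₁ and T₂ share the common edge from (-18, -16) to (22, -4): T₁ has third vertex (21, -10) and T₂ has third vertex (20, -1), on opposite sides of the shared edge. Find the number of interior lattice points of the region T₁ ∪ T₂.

The union is the simple quadrilateral with vertices (-18, -16), (21, -10), (22, -4), (20, -1) in order.
The shoelace formula gives twice the area as |[(-18)·(-10) − 21·(-16)] + [21·(-4) − 22·(-10)] + [22·(-1) − 20·(-4)] + [20·(-16) − (-18)·(-1)]| = 372, so the area is 186.
The number of boundary lattice points is Σ gcd(|Δx|,|Δy|) = gcd(39,6) + gcd(1,6) + gcd(2,3) + gcd(38,15) = 3+1+1+1 = 6.
By Pick's theorem I = A − B/2 + 1 = 186 − 6/2 + 1 = 184.

184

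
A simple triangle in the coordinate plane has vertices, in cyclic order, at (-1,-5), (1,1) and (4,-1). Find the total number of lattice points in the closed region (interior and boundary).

14

By the shoelace formula, twice the signed area is |((-1)·1 − 1·(-5)) + (1·(-1) − 4·1) + (4·(-5) − (-1)·(-1))| = 22, so the area is 11.
Along each edge there are gcd(|Δx|,|Δy|)+1 lattice points, so counting each shared vertex once the boundary has gcd(2,6) + gcd(3,2) + gcd(5,4) = 2+1+1 = 4.
Pick's theorem gives I = A − B/2 + 1 = 11 − 4/2 + 1 = 10, so the closed region contains I + B = 10 + 4 = 14 lattice points.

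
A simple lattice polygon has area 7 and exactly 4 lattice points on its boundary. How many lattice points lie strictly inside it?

Pick's theorem A = I + B/2 − 1 rearranges to I = A − B/2 + 1 = 7 − 4/2 + 1 = 6.

6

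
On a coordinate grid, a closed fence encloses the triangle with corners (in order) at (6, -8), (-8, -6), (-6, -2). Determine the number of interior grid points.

26

The shoelace formula gives twice the area as |[6·(-6) − (-8)·(-8)] + [(-8)·(-2) − (-6)·(-6)] + [(-6)·(-8) − 6·(-2)]| = 60, so the area is 30.
The number of boundary lattice points is Σ gcd(|Δx|,|Δy|) = gcd(14,2) + gcd(2,4) + gcd(12,6) = 2+2+6 = 10.
By Pick's theorem A = I + B/2 − 1, so I = 30 − 10/2 + 1 = 26.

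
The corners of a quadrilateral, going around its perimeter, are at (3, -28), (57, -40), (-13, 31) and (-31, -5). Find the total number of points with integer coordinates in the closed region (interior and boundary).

By the shoelace formula, twice the signed area is |[3·(-40) − 57·(-28)] + [57·31 − (-13)·(-40)] + [(-13)·(-5) − (-31)·31] + [(-31)·(-28) − 3·(-5)]| = 4632, so the area is 2316.
Summing gcd(|Δx|,|Δy|) over the edges gives the boundary count: gcd(54,12) + gcd(70,71) + gcd(18,36) + gcd(34,23) = 6+1+18+1 = 26.
Pick's theorem gives I = A − B/2 + 1 = 2316 − 26/2 + 1 = 2304, so the closed region contains I + B = 2304 + 26 = 2330 lattice points.

2330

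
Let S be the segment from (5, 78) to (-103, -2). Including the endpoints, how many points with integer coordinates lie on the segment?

The number of lattice points on a segment between lattice points is gcd(|Δx|,|Δy|) + 1 = gcd(108,80) + 1 = 4 + 1 = 5.

5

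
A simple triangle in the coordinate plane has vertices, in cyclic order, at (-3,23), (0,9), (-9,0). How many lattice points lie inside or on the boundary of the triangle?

83

By the shoelace formula, twice the signed area is |((-3)·9 − 0·23) + (0·0 − (-9)·9) + ((-9)·23 − (-3)·0)| = 153, so the area is 153/2.
The number of boundary lattice points is Σ gcd(|Δx|,|Δy|) = gcd(3,14) + gcd(9,9) + gcd(6,23) = 1+9+1 = 11.
Pick's theorem gives I = A − B/2 + 1 = 153/2 − 11/2 + 1 = 72, so the closed region contains I + B = 72 + 11 = 83 lattice points.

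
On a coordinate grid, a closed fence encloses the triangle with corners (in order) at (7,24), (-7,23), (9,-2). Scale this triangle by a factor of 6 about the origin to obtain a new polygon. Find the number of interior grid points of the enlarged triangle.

The shoelace formula gives twice the area as |(7·23 − (-7)·24) + ((-7)·(-2) − 9·23) + (9·24 − 7·(-2))| = 366, so the area is 183.
Along each edge there are gcd(|Δx|,|Δy|)+1 lattice points, so counting each shared vertex once the boundary has gcd(14,1) + gcd(16,25) + gcd(2,26) = 1+1+2 = 4.
Scaling by 6 multiplies the area by 6² = 36 (so the new area is 6588) and multiplies the boundary lattice-point count by 6, giving 24.
By Pick's theorem, the interior count of the dilated polygon is 6588 − 24/2 + 1 = 6577.

6577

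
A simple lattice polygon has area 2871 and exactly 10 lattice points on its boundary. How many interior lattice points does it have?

From Pick's theorem, I = A − B/2 + 1 = 2871 − 10/2 + 1 = 2867.

2867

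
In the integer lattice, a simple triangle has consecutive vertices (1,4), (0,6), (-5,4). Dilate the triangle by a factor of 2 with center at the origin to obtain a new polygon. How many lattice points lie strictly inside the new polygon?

By the shoelace formula, twice the signed area is |[1·6 − 0·4] + [0·4 − (-5)·6] + [(-5)·4 − 1·4]| = 12, so the area is 6.
The number of boundary lattice points is Σ gcd(|Δx|,|Δy|) = gcd(1,2) + gcd(5,2) + gcd(6,0) = 1+1+6 = 8.
Scaling by 2 multiplies the area by 2² = 4 (so the new area is 24) and multiplies the boundary lattice-point count by 2, giving 16.
By Pick's theorem, the interior count of the dilated polygon is 24 − 16/2 + 1 = 17.

17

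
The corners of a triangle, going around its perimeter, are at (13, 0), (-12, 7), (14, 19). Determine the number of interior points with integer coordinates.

Using the shoelace formula, 2A = |[13·7 − (-12)·0] + [(-12)·19 − 14·7] + [14·0 − 13·19]| = 482, so the area is 241.
Summing gcd(|Δx|,|Δy|) over the edges gives the boundary count: gcd(25,7) + gcd(26,12) + gcd(1,19) = 1+2+1 = 4.
Pick's theorem gives I = A − B/2 + 1 = 241 − 4/2 + 1 = 240.

240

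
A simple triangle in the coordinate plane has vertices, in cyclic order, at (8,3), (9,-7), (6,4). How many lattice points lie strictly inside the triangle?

By the shoelace formula, twice the signed area is |(8·(-7) − 9·3) + (9·4 − 6·(-7)) + (6·3 − 8·4)| = 19, so the area is 9.5.
Along each edge there are gcd(|Δx|,|Δy|)+1 lattice points, so counting each shared vertex once the boundary has gcd(1,10) + gcd(3,11) + gcd(2,1) = 1+1+1 = 3.
Pick's theorem gives I = A − B/2 + 1 = 9.5 − 3/2 + 1 = 9.

9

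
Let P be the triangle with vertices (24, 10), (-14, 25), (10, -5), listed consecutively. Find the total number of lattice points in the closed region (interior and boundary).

By the shoelace formula, twice the signed area is |(24·25 − (-14)·10) + ((-14)·(-5) − 10·25) + (10·10 − 24·(-5))| = 780, so the area is 390.
Summing gcd(|Δx|,|Δy|) over the edges gives the boundary count: gcd(38,15) + gcd(24,30) + gcd(14,15) = 1+6+1 = 8.
Pick's theorem gives I = A − B/2 + 1 = 390 − 8/2 + 1 = 387, so the closed region contains I + B = 387 + 8 = 395 lattice points.

395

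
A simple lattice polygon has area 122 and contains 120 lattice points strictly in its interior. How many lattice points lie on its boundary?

6

Pick's theorem gives A = I + B/2 − 1, so B = 2(A − I + 1) = 2(122 − 120 + 1) = 6.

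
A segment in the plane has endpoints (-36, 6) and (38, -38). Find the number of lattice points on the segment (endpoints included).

The number of lattice points on a segment between lattice points is gcd(|Δx|,|Δy|) + 1 = gcd(74,44) + 1 = 2 + 1 = 3.

3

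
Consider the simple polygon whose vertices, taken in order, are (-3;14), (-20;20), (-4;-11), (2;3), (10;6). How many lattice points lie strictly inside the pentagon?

333

Using the shoelace formula, 2A = |((-3)·20 − (-20)·14) + ((-20)·(-11) − (-4)·20) + ((-4)·3 − 2·(-11)) + (2·6 − 10·3) + (10·14 − (-3)·6)| = 670, so the area is 335.
Summing gcd(|Δx|,|Δy|) over the edges gives the boundary count: gcd(17,6) + gcd(16,31) + gcd(6,14) + gcd(8,3) + gcd(13,8) = 1+1+2+1+1 = 6.
By Pick's theorem A = I + B/2 − 1, so I = 335 − 6/2 + 1 = 333.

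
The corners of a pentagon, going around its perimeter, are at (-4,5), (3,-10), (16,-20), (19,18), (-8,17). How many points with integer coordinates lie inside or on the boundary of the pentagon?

649

The shoelace formula gives twice the area as |[(-4)·(-10) − 3·5] + [3·(-20) − 16·(-10)] + [16·18 − 19·(-20)] + [19·17 − (-8)·18] + [(-8)·5 − (-4)·17]| = 1288, so the area is 644.
The number of boundary lattice points is Σ gcd(|Δx|,|Δy|) = gcd(7,15) + gcd(13,10) + gcd(3,38) + gcd(27,1) + gcd(4,12) = 1+1+1+1+4 = 8.
Pick's theorem gives I = A − B/2 + 1 = 644 − 8/2 + 1 = 641, so the closed region contains I + B = 641 + 8 = 649 lattice points.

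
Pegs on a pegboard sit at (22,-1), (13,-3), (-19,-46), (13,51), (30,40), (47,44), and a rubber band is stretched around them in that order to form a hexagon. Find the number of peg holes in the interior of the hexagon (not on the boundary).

1828

The shoelace formula gives twice the area as |(22·(-3) − 13·(-1)) + (13·(-46) − (-19)·(-3)) + ((-19)·51 − 13·(-46)) + (13·40 − 30·51) + (30·44 − 47·40) + (47·(-1) − 22·44)| = 3664, so the area is 1832.
Summing gcd(|Δx|,|Δy|) over the edges gives the boundary count: gcd(9,2) + gcd(32,43) + gcd(32,97) + gcd(17,11) + gcd(17,4) + gcd(25,45) = 1+1+1+1+1+5 = 10.
Pick's theorem gives I = A − B/2 + 1 = 1832 − 10/2 + 1 = 1828.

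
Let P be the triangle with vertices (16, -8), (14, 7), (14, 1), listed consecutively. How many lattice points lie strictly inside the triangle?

Using the shoelace formula, 2A = |[16·7 − 14·(-8)] + [14·1 − 14·7] + [14·(-8) − 16·1]| = 12, so the area is 6.
The number of boundary lattice points is Σ gcd(|Δx|,|Δy|) = gcd(2,15) + gcd(0,6) + gcd(2,9) = 1+6+1 = 8.
Pick's theorem gives I = A − B/2 + 1 = 6 − 8/2 + 1 = 3.

3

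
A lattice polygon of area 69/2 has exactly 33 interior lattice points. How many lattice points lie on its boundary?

5

Pick's theorem gives A = I + B/2 − 1, so B = 2(A − I + 1) = 2(69/2 − 33 + 1) = 5.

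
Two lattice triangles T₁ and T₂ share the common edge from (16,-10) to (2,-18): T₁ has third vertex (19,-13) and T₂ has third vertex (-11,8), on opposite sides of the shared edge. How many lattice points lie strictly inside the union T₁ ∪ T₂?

The union is the simple quadrilateral with vertices (16,-10), (19,-13), (2,-18), (-11,8) in order.
The shoelace formula gives twice the area as |(16·(-13) − 19·(-10)) + (19·(-18) − 2·(-13)) + (2·8 − (-11)·(-18)) + ((-11)·(-10) − 16·8)| = 534, so the area is 267.
Summing gcd(|Δx|,|Δy|) over the edges gives the boundary count: gcd(3,3) + gcd(17,5) + gcd(13,26) + gcd(27,18) = 3+1+13+9 = 26.
By Pick's theorem I = A − B/2 + 1 = 267 − 26/2 + 1 = 255.

255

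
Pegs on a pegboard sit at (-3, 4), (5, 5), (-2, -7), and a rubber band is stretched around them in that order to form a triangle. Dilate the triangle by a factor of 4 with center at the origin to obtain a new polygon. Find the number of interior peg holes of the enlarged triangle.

707

The shoelace formula gives twice the area as |[(-3)·5 − 5·4] + [5·(-7) − (-2)·5] + [(-2)·4 − (-3)·(-7)]| = 89, so the area is 44.5.
Summing gcd(|Δx|,|Δy|) over the edges gives the boundary count: gcd(8,1) + gcd(7,12) + gcd(1,11) = 1+1+1 = 3.
Scaling by 4 multiplies the area by 4² = 16 (so the new area is 712) and multiplies the boundary lattice-point count by 4, giving 12.
By Pick's theorem, the interior count of the dilated polygon is 712 − 12/2 + 1 = 707.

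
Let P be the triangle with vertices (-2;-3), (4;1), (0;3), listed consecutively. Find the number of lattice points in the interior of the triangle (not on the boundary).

12

The shoelace formula gives twice the area as |((-2)·1 − 4·(-3)) + (4·3 − 0·1) + (0·(-3) − (-2)·3)| = 28, so the area is 14.
Along each edge there are gcd(|Δx|,|Δy|)+1 lattice points, so counting each shared vertex once the boundary has gcd(6,4) + gcd(4,2) + gcd(2,6) = 2+2+2 = 6.
By Pick's theorem A = I + B/2 − 1, so I = 14 − 6/2 + 1 = 12.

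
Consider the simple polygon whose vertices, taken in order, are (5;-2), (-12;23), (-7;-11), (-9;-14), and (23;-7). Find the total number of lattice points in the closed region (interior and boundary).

Using the shoelace formula, 2A = |[5·23 − (-12)·(-2)] + [(-12)·(-11) − (-7)·23] + [(-7)·(-14) − (-9)·(-11)] + [(-9)·(-7) − 23·(-14)] + [23·(-2) − 5·(-7)]| = 757, so the area is 757/2.
Along each edge there are gcd(|Δx|,|Δy|)+1 lattice points, so counting each shared vertex once the boundary has gcd(17,25) + gcd(5,34) + gcd(2,3) + gcd(32,7) + gcd(18,5) = 1+1+1+1+1 = 5.
Pick's theorem gives I = A − B/2 + 1 = 757/2 − 5/2 + 1 = 377, so the closed region contains I + B = 377 + 5 = 382 lattice points.

382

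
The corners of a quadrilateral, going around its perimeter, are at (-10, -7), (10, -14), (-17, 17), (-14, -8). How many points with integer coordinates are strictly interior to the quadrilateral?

266

The shoelace formula gives twice the area as |[(-10)·(-14) − 10·(-7)] + [10·17 − (-17)·(-14)] + [(-17)·(-8) − (-14)·17] + [(-14)·(-7) − (-10)·(-8)]| = 534, so the area is 267.
The number of boundary lattice points is Σ gcd(|Δx|,|Δy|) = gcd(20,7) + gcd(27,31) + gcd(3,25) + gcd(4,1) = 1+1+1+1 = 4.
By Pick's theorem A = I + B/2 − 1, so I = 267 − 4/2 + 1 = 266.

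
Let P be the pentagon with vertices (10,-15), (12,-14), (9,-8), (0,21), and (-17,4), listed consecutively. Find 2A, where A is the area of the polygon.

831

By the shoelace formula, twice the signed area is |[10·(-14) − 12·(-15)] + [12·(-8) − 9·(-14)] + [9·21 − 0·(-8)] + [0·4 − (-17)·21] + [(-17)·(-15) − 10·4]| = 831, so the area is 415.5.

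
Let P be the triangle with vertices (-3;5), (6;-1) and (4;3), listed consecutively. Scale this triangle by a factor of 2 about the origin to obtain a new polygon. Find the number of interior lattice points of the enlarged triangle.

The shoelace formula gives twice the area as |((-3)·(-1) − 6·5) + (6·3 − 4·(-1)) + (4·5 − (-3)·3)| = 24, so the area is 12.
The number of boundary lattice points is Σ gcd(|Δx|,|Δy|) = gcd(9,6) + gcd(2,4) + gcd(7,2) = 3+2+1 = 6.
Scaling by 2 multiplies the area by 2² = 4 (so the new area is 48) and multiplies the boundary lattice-point count by 2, giving 12.
By Pick's theorem, the interior count of the dilated polygon is 48 − 12/2 + 1 = 43.

43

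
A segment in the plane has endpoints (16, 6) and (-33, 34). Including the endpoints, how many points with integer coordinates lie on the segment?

The number of lattice points on a segment between lattice points is gcd(|Δx|,|Δy|) + 1 = gcd(49,28) + 1 = 7 + 1 = 8.

8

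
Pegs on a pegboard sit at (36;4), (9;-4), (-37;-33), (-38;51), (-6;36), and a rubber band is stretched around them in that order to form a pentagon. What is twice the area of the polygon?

6148

Using the shoelace formula, 2A = |[36·(-4) − 9·4] + [9·(-33) − (-37)·(-4)] + [(-37)·51 − (-38)·(-33)] + [(-38)·36 − (-6)·51] + [(-6)·4 − 36·36]| = 6148, so the area is 3074.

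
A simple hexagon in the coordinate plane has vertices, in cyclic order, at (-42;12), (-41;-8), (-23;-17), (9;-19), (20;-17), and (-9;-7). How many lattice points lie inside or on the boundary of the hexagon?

740

Using the shoelace formula, 2A = |((-42)·(-8) − (-41)·12) + ((-41)·(-17) − (-23)·(-8)) + ((-23)·(-19) − 9·(-17)) + (9·(-17) − 20·(-19)) + (20·(-7) − (-9)·(-17)) + ((-9)·12 − (-42)·(-7))| = 1463, so the area is 731.5.
Summing gcd(|Δx|,|Δy|) over the edges gives the boundary count: gcd(1,20) + gcd(18,9) + gcd(32,2) + gcd(11,2) + gcd(29,10) + gcd(33,19) = 1+9+2+1+1+1 = 15.
Pick's theorem gives I = A − B/2 + 1 = 731.5 − 15/2 + 1 = 725, so the closed region contains I + B = 725 + 15 = 740 lattice points.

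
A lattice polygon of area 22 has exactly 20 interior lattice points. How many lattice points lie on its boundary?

Pick's theorem gives A = I + B/2 − 1, so B = 2(A − I + 1) = 2(22 − 20 + 1) = 6.

6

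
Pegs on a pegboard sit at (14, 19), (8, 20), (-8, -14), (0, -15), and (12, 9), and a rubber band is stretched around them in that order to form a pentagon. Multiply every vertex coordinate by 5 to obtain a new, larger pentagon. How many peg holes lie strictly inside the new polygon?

7181

By the shoelace formula, twice the signed area is |[14·20 − 8·19] + [8·(-14) − (-8)·20] + [(-8)·(-15) − 0·(-14)] + [0·9 − 12·(-15)] + [12·19 − 14·9]| = 578, so the area is 289.
The number of boundary lattice points is Σ gcd(|Δx|,|Δy|) = gcd(6,1) + gcd(16,34) + gcd(8,1) + gcd(12,24) + gcd(2,10) = 1+2+1+12+2 = 18.
Scaling by 5 multiplies the area by 5² = 25 (so the new area is 7225) and multiplies the boundary lattice-point count by 5, giving 90.
By Pick's theorem, the interior count of the dilated polygon is 7225 − 90/2 + 1 = 7181.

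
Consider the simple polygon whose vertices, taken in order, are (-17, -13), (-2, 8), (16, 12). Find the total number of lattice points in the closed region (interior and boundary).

163

Using the shoelace formula, 2A = |((-17)·8 − (-2)·(-13)) + ((-2)·12 − 16·8) + (16·(-13) − (-17)·12)| = 318, so the area is 159.
Summing gcd(|Δx|,|Δy|) over the edges gives the boundary count: gcd(15,21) + gcd(18,4) + gcd(33,25) = 3+2+1 = 6.
Pick's theorem gives I = A − B/2 + 1 = 159 − 6/2 + 1 = 157, so the closed region contains I + B = 157 + 6 = 163 lattice points.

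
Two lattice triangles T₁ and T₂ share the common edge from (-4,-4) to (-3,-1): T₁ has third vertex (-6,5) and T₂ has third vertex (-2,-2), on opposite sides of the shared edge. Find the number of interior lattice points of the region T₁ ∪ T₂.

The union is the simple quadrilateral with vertices (-4,-4), (-6,5), (-3,-1), (-2,-2) in order.
By the shoelace formula, twice the signed area is |[(-4)·5 − (-6)·(-4)] + [(-6)·(-1) − (-3)·5] + [(-3)·(-2) − (-2)·(-1)] + [(-2)·(-4) − (-4)·(-2)]| = 19, so the area is 19/2.
Summing gcd(|Δx|,|Δy|) over the edges gives the boundary count: gcd(2,9) + gcd(3,6) + gcd(1,1) + gcd(2,2) = 1+3+1+2 = 7.
By Pick's theorem I = A − B/2 + 1 = 19/2 − 7/2 + 1 = 7.

7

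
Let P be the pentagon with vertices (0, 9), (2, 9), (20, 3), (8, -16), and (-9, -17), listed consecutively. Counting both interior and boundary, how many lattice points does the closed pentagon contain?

455

The shoelace formula gives twice the area as |[0·9 − 2·9] + [2·3 − 20·9] + [20·(-16) − 8·3] + [8·(-17) − (-9)·(-16)] + [(-9)·9 − 0·(-17)]| = 897, so the area is 897/2.
The number of boundary lattice points is Σ gcd(|Δx|,|Δy|) = gcd(2,0) + gcd(18,6) + gcd(12,19) + gcd(17,1) + gcd(9,26) = 2+6+1+1+1 = 11.
Pick's theorem gives I = A − B/2 + 1 = 897/2 − 11/2 + 1 = 444, so the closed region contains I + B = 444 + 11 = 455 lattice points.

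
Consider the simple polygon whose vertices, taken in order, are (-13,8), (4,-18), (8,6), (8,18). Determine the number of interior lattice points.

The shoelace formula gives twice the area as |((-13)·(-18) − 4·8) + (4·6 − 8·(-18)) + (8·18 − 8·6) + (8·8 − (-13)·18)| = 764, so the area is 382.
The number of boundary lattice points is Σ gcd(|Δx|,|Δy|) = gcd(17,26) + gcd(4,24) + gcd(0,12) + gcd(21,10) = 1+4+12+1 = 18.
By Pick's theorem A = I + B/2 − 1, so I = 382 − 18/2 + 1 = 374.

374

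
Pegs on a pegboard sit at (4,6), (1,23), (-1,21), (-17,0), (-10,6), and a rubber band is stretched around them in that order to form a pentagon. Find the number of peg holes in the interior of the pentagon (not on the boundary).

The shoelace formula gives twice the area as |[4·23 − 1·6] + [1·21 − (-1)·23] + [(-1)·0 − (-17)·21] + [(-17)·6 − (-10)·0] + [(-10)·6 − 4·6]| = 301, so the area is 301/2.
Along each edge there are gcd(|Δx|,|Δy|)+1 lattice points, so counting each shared vertex once the boundary has gcd(3,17) + gcd(2,2) + gcd(16,21) + gcd(7,6) + gcd(14,0) = 1+2+1+1+14 = 19.
Pick's theorem gives I = A − B/2 + 1 = 301/2 − 19/2 + 1 = 142.

142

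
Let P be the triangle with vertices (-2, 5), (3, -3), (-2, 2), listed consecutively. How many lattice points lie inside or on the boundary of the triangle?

Using the shoelace formula, 2A = |[(-2)·(-3) − 3·5] + [3·2 − (-2)·(-3)] + [(-2)·5 − (-2)·2]| = 15, so the area is 15/2.
Along each edge there are gcd(|Δx|,|Δy|)+1 lattice points, so counting each shared vertex once the boundary has gcd(5,8) + gcd(5,5) + gcd(0,3) = 1+5+3 = 9.
Pick's theorem gives I = A − B/2 + 1 = 15/2 − 9/2 + 1 = 4, so the closed region contains I + B = 4 + 9 = 13 lattice points.

13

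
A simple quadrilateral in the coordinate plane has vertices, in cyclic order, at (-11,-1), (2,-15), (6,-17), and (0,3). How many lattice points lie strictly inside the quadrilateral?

135

The shoelace formula gives twice the area as |((-11)·(-15) − 2·(-1)) + (2·(-17) − 6·(-15)) + (6·3 − 0·(-17)) + (0·(-1) − (-11)·3)| = 274, so the area is 137.
Summing gcd(|Δx|,|Δy|) over the edges gives the boundary count: gcd(13,14) + gcd(4,2) + gcd(6,20) + gcd(11,4) = 1+2+2+1 = 6.
By Pick's theorem A = I + B/2 − 1, so I = 137 − 6/2 + 1 = 135.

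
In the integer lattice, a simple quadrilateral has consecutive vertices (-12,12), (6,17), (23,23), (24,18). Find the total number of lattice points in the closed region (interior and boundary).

87

Using the shoelace formula, 2A = |[(-12)·17 − 6·12] + [6·23 − 23·17] + [23·18 − 24·23] + [24·12 − (-12)·18]| = 163, so the area is 163/2.
Summing gcd(|Δx|,|Δy|) over the edges gives the boundary count: gcd(18,5) + gcd(17,6) + gcd(1,5) + gcd(36,6) = 1+1+1+6 = 9.
Pick's theorem gives I = A − B/2 + 1 = 163/2 − 9/2 + 1 = 78, so the closed region contains I + B = 78 + 9 = 87 lattice points.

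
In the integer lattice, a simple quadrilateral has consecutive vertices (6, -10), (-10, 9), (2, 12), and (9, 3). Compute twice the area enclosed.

394

By the shoelace formula, twice the signed area is |[6·9 − (-10)·(-10)] + [(-10)·12 − 2·9] + [2·3 − 9·12] + [9·(-10) − 6·3]| = 394, so the area is 197.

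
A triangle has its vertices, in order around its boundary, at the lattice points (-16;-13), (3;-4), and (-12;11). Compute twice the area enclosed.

The shoelace formula gives twice the area as |[(-16)·(-4) − 3·(-13)] + [3·11 − (-12)·(-4)] + [(-12)·(-13) − (-16)·11]| = 420, so the area is 210.

420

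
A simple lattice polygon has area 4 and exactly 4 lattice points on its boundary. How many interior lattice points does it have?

From Pick's theorem, I = A − B/2 + 1 = 4 − 4/2 + 1 = 3.

3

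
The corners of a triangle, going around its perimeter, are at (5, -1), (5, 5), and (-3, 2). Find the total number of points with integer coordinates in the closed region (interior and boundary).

29

By the shoelace formula, twice the signed area is |[5·5 − 5·(-1)] + [5·2 − (-3)·5] + [(-3)·(-1) − 5·2]| = 48, so the area is 24.
The number of boundary lattice points is Σ gcd(|Δx|,|Δy|) = gcd(0,6) + gcd(8,3) + gcd(8,3) = 6+1+1 = 8.
Pick's theorem gives I = A − B/2 + 1 = 24 − 8/2 + 1 = 21, so the closed region contains I + B = 21 + 8 = 29 lattice points.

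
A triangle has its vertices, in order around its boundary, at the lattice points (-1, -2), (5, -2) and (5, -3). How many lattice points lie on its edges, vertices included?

8

Along each edge there are gcd(|Δx|,|Δy|)+1 lattice points, so counting each shared vertex once the boundary has gcd(6,0) + gcd(0,1) + gcd(6,1) = 6+1+1 = 8.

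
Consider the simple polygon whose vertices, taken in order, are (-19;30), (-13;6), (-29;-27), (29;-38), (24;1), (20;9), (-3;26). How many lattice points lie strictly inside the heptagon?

Using the shoelace formula, 2A = |[(-19)·6 − (-13)·30] + [(-13)·(-27) − (-29)·6] + [(-29)·(-38) − 29·(-27)] + [29·1 − 24·(-38)] + [24·9 − 20·1] + [20·26 − (-3)·9] + [(-3)·30 − (-19)·26]| = 4774, so the area is 2387.
Summing gcd(|Δx|,|Δy|) over the edges gives the boundary count: gcd(6,24) + gcd(16,33) + gcd(58,11) + gcd(5,39) + gcd(4,8) + gcd(23,17) + gcd(16,4) = 6+1+1+1+4+1+4 = 18.
By Pick's theorem A = I + B/2 − 1, so I = 2387 − 18/2 + 1 = 2379.

2379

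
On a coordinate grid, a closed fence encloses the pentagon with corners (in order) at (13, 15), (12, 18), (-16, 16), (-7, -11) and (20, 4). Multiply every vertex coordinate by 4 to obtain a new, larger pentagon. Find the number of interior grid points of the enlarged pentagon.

By the shoelace formula, twice the signed area is |(13·18 − 12·15) + (12·16 − (-16)·18) + ((-16)·(-11) − (-7)·16) + ((-7)·4 − 20·(-11)) + (20·15 − 13·4)| = 1262, so the area is 631.
The number of boundary lattice points is Σ gcd(|Δx|,|Δy|) = gcd(1,3) + gcd(28,2) + gcd(9,27) + gcd(27,15) + gcd(7,11) = 1+2+9+3+1 = 16.
Scaling by 4 multiplies the area by 4² = 16 (so the new area is 10096) and multiplies the boundary lattice-point count by 4, giving 64.
By Pick's theorem, the interior count of the dilated polygon is 10096 − 64/2 + 1 = 10065.

10065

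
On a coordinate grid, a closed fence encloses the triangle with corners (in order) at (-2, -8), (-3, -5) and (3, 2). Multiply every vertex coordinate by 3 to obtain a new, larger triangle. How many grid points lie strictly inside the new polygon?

The shoelace formula gives twice the area as |((-2)·(-5) − (-3)·(-8)) + ((-3)·2 − 3·(-5)) + (3·(-8) − (-2)·2)| = 25, so the area is 12.5.
The number of boundary lattice points is Σ gcd(|Δx|,|Δy|) = gcd(1,3) + gcd(6,7) + gcd(5,10) = 1+1+5 = 7.
Scaling by 3 multiplies the area by 3² = 9 (so the new area is 225/2) and multiplies the boundary lattice-point count by 3, giving 21.
By Pick's theorem, the interior count of the dilated polygon is 225/2 − 21/2 + 1 = 103.

103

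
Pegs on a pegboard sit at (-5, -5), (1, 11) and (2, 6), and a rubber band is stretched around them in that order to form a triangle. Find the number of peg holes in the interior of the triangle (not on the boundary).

22

By the shoelace formula, twice the signed area is |[(-5)·11 − 1·(-5)] + [1·6 − 2·11] + [2·(-5) − (-5)·6]| = 46, so the area is 23.
Along each edge there are gcd(|Δx|,|Δy|)+1 lattice points, so counting each shared vertex once the boundary has gcd(6,16) + gcd(1,5) + gcd(7,11) = 2+1+1 = 4.
By Pick's theorem A = I + B/2 − 1, so I = 23 − 4/2 + 1 = 22.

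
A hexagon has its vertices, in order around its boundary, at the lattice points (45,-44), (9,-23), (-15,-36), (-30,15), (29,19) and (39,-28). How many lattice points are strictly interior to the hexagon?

Using the shoelace formula, 2A = |[45·(-23) − 9·(-44)] + [9·(-36) − (-15)·(-23)] + [(-15)·15 − (-30)·(-36)] + [(-30)·19 − 29·15] + [29·(-28) − 39·19] + [39·(-44) − 45·(-28)]| = 5627, so the area is 5627/2.
Summing gcd(|Δx|,|Δy|) over the edges gives the boundary count: gcd(36,21) + gcd(24,13) + gcd(15,51) + gcd(59,4) + gcd(10,47) + gcd(6,16) = 3+1+3+1+1+2 = 11.
Pick's theorem gives I = A − B/2 + 1 = 5627/2 − 11/2 + 1 = 2809.

2809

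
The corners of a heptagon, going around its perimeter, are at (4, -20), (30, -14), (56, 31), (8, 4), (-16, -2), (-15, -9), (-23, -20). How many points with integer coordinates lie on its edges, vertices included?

Along each edge there are gcd(|Δx|,|Δy|)+1 lattice points, so counting each shared vertex once the boundary has gcd(26,6) + gcd(26,45) + gcd(48,27) + gcd(24,6) + gcd(1,7) + gcd(8,11) + gcd(27,0) = 2+1+3+6+1+1+27 = 41.

41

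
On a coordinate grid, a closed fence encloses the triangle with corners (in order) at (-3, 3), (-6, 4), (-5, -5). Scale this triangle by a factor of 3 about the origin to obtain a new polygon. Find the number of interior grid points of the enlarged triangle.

112

The shoelace formula gives twice the area as |[(-3)·4 − (-6)·3] + [(-6)·(-5) − (-5)·4] + [(-5)·3 − (-3)·(-5)]| = 26, so the area is 13.
Summing gcd(|Δx|,|Δy|) over the edges gives the boundary count: gcd(3,1) + gcd(1,9) + gcd(2,8) = 1+1+2 = 4.
Scaling by 3 multiplies the area by 3² = 9 (so the new area is 117) and multiplies the boundary lattice-point count by 3, giving 12.
By Pick's theorem, the interior count of the dilated polygon is 117 − 12/2 + 1 = 112.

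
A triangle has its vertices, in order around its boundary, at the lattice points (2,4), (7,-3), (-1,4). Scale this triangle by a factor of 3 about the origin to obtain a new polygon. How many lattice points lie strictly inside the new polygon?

88

Using the shoelace formula, 2A = |(2·(-3) − 7·4) + (7·4 − (-1)·(-3)) + ((-1)·4 − 2·4)| = 21, so the area is 21/2.
Along each edge there are gcd(|Δx|,|Δy|)+1 lattice points, so counting each shared vertex once the boundary has gcd(5,7) + gcd(8,7) + gcd(3,0) = 1+1+3 = 5.
Scaling by 3 multiplies the area by 3² = 9 (so the new area is 189/2) and multiplies the boundary lattice-point count by 3, giving 15.
By Pick's theorem, the interior count of the dilated polygon is 189/2 − 15/2 + 1 = 88.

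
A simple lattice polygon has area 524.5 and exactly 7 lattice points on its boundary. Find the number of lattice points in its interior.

522

From Pick's theorem, I = A − B/2 + 1 = 524.5 − 7/2 + 1 = 522.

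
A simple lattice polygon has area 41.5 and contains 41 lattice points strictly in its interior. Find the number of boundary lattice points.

3

Pick's theorem gives A = I + B/2 − 1, so B = 2(A − I + 1) = 2(41.5 − 41 + 1) = 3.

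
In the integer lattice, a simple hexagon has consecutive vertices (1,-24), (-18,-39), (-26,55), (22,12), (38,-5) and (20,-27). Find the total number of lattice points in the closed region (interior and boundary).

Using the shoelace formula, 2A = |(1·(-39) − (-18)·(-24)) + ((-18)·55 − (-26)·(-39)) + ((-26)·12 − 22·55) + (22·(-5) − 38·12) + (38·(-27) − 20·(-5)) + (20·(-24) − 1·(-27))| = 5942, so the area is 2971.
Along each edge there are gcd(|Δx|,|Δy|)+1 lattice points, so counting each shared vertex once the boundary has gcd(19,15) + gcd(8,94) + gcd(48,43) + gcd(16,17) + gcd(18,22) + gcd(19,3) = 1+2+1+1+2+1 = 8.
Pick's theorem gives I = A − B/2 + 1 = 2971 − 8/2 + 1 = 2968, so the closed region contains I + B = 2968 + 8 = 2976 lattice points.

2976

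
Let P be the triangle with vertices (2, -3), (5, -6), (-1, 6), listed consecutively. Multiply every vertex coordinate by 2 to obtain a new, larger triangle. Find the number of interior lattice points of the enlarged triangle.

Using the shoelace formula, 2A = |(2·(-6) − 5·(-3)) + (5·6 − (-1)·(-6)) + ((-1)·(-3) − 2·6)| = 18, so the area is 9.
The number of boundary lattice points is Σ gcd(|Δx|,|Δy|) = gcd(3,3) + gcd(6,12) + gcd(3,9) = 3+6+3 = 12.
Scaling by 2 multiplies the area by 2² = 4 (so the new area is 36) and multiplies the boundary lattice-point count by 2, giving 24.
By Pick's theorem, the interior count of the dilated polygon is 36 − 24/2 + 1 = 25.

25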